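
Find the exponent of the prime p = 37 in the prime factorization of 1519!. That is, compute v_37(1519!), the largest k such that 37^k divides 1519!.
v_37(1519!) = 42

Legendre's formula: v_p(n!) = Σ_{k ≥ 1} ⌊n / p^k⌋. For p = 37, n = 1519, the terms are:
  ⌊1519/37^1⌋ = ⌊1519/37⌋ = 41
  ⌊1519/37^2⌋ = ⌊1519/1369⌋ = 1
(the next term ⌊1519/37^3⌋ = 0, terminating the sum). Summing: v_37(1519!) = 41 + 1 = 42.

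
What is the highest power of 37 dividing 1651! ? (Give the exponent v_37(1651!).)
v_37(1651!) = 45

Legendre's formula: v_p(n!) = Σ_{k ≥ 1} ⌊n / p^k⌋. For p = 37, n = 1651, the terms are:
  ⌊1651/37^1⌋ = ⌊1651/37⌋ = 44
  ⌊1651/37^2⌋ = ⌊1651/1369⌋ = 1
(the next term ⌊1651/37^3⌋ = 0, terminating the sum). Summing: v_37(1651!) = 44 + 1 = 45.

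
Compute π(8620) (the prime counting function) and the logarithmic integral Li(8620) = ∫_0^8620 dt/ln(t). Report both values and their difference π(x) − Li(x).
π(8620) = 1072;  Li(8620) ≈ 1095.11;  π(x) − Li(x) ≈ -23.11.

Direct count of primes ≤ 8620 gives π(8620) = 1072. Numerical evaluation of the logarithmic integral gives Li(8620) ≈ 1095.11. The difference π(x) − Li(x) ≈ -23.11 is typically negative for small/moderate x (Li(x) overestimates), though Littlewood's theorem shows this sign changes infinitely often.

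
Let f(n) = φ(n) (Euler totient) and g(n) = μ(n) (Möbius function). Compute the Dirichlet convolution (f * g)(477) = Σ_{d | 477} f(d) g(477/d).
(φ * μ)(477) = 204

Divisors of 477: [1, 3, 9, 53, 159, 477]. For each d | 477:
  d = 1: φ(1) · μ(477/1) = 1 · 0 = 0
  d = 3: φ(3) · μ(477/3) = 2 · 1 = 2
  d = 9: φ(9) · μ(477/9) = 6 · -1 = -6
  d = 53: φ(53) · μ(477/53) = 52 · 0 = 0
  d = 159: φ(159) · μ(477/159) = 104 · -1 = -104
  d = 477: φ(477) · μ(477/477) = 312 · 1 = 312
Summing: (φ * μ)(477) = 0 + 2 + -6 + 0 + -104 + 312 = 204.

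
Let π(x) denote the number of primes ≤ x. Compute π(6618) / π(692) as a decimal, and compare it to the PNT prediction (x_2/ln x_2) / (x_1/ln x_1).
π(6618)/π(692) = 854/125 ≈ 6.8320;  PNT prediction ≈ 7.1090.

π(692) = 125 and π(6618) = 854, so π(6618)/π(692) ≈ 6.8320. The PNT-predicted ratio is (6618/ln(6618)) / (692/ln(692)) ≈ 7.1090. The two agree to within a few percent, as expected.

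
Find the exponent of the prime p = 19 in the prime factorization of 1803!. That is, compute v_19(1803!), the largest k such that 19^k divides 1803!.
v_19(1803!) = 98

Legendre's formula: v_p(n!) = Σ_{k ≥ 1} ⌊n / p^k⌋. For p = 19, n = 1803, the terms are:
  ⌊1803/19^1⌋ = ⌊1803/19⌋ = 94
  ⌊1803/19^2⌋ = ⌊1803/361⌋ = 4
(the next term ⌊1803/19^3⌋ = 0, terminating the sum). Summing: v_19(1803!) = 94 + 4 = 98.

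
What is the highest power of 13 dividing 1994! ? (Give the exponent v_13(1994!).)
v_13(1994!) = 164

Legendre's formula: v_p(n!) = Σ_{k ≥ 1} ⌊n / p^k⌋. For p = 13, n = 1994, the terms are:
  ⌊1994/13^1⌋ = ⌊1994/13⌋ = 153
  ⌊1994/13^2⌋ = ⌊1994/169⌋ = 11
(the next term ⌊1994/13^3⌋ = 0, terminating the sum). Summing: v_13(1994!) = 153 + 11 = 164.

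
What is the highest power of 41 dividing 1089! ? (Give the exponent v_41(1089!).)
v_41(1089!) = 26

Legendre's formula: v_p(n!) = Σ_{k ≥ 1} ⌊n / p^k⌋. For p = 41, n = 1089, the terms are:
  ⌊1089/41^1⌋ = ⌊1089/41⌋ = 26
(the next term ⌊1089/41^2⌋ = 0, terminating the sum). Summing: v_41(1089!) = 26 = 26.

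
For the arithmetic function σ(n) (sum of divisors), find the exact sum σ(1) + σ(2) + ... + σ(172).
Σ_{n ≤ 172} σ(n) = 24430

Compute σ(n) for each 1 ≤ n ≤ 172: σ(1) = 1, σ(2) = 3, σ(3) = 4, σ(4) = 7, σ(5) = 6, σ(6) = 12, σ(7) = 8, σ(8) = 15, σ(9) = 13, σ(10) = 18, σ(11) = 12, σ(12) = 28, σ(13) = 14, σ(14) = 24, σ(15) = 24, σ(16) = 31, σ(17) = 18, σ(18) = 39, σ(19) = 20, σ(20) = 42, σ(21) = 32, σ(22) = 36, σ(23) = 24, σ(24) = 60, σ(25) = 31, σ(26) = 42, σ(27) = 40, σ(28) = 56, σ(29) = 30, σ(30) = 72, σ(31) = 32, σ(32) = 63, σ(33) = 48, σ(34) = 54, σ(35) = 48, σ(36) = 91, σ(37) = 38, σ(38) = 60, σ(39) = 56, σ(40) = 90, σ(41) = 42, σ(42) = 96, σ(43) = 44, σ(44) = 84, σ(45) = 78, σ(46) = 72, σ(47) = 48, σ(48) = 124, σ(49) = 57, σ(50) = 93, σ(51) = 72, σ(52) = 98, σ(53) = 54, σ(54) = 120, σ(55) = 72, σ(56) = 120, σ(57) = 80, σ(58) = 90, σ(59) = 60, σ(60) = 168, σ(61) = 62, σ(62) = 96, σ(63) = 104, σ(64) = 127, σ(65) = 84, σ(66) = 144, σ(67) = 68, σ(68) = 126, σ(69) = 96, σ(70) = 144, σ(71) = 72, σ(72) = 195, σ(73) = 74, σ(74) = 114, σ(75) = 124, σ(76) = 140, σ(77) = 96, σ(78) = 168, σ(79) = 80, σ(80) = 186, σ(81) = 121, σ(82) = 126, σ(83) = 84, σ(84) = 224, σ(85) = 108, σ(86) = 132, σ(87) = 120, σ(88) = 180, σ(89) = 90, σ(90) = 234, σ(91) = 112, σ(92) = 168, σ(93) = 128, σ(94) = 144, σ(95) = 120, σ(96) = 252, σ(97) = 98, σ(98) = 171, σ(99) = 156, σ(100) = 217, σ(101) = 102, σ(102) = 216, σ(103) = 104, σ(104) = 210, σ(105) = 192, σ(106) = 162, σ(107) = 108, σ(108) = 280, σ(109) = 110, σ(110) = 216, σ(111) = 152, σ(112) = 248, σ(113) = 114, σ(114) = 240, σ(115) = 144, σ(116) = 210, σ(117) = 182, σ(118) = 180, σ(119) = 144, σ(120) = 360, σ(121) = 133, σ(122) = 186, σ(123) = 168, σ(124) = 224, σ(125) = 156, σ(126) = 312, σ(127) = 128, σ(128) = 255, σ(129) = 176, σ(130) = 252, σ(131) = 132, σ(132) = 336, σ(133) = 160, σ(134) = 204, σ(135) = 240, σ(136) = 270, σ(137) = 138, σ(138) = 288, σ(139) = 140, σ(140) = 336, σ(141) = 192, σ(142) = 216, σ(143) = 168, σ(144) = 403, σ(145) = 180, σ(146) = 222, σ(147) = 228, σ(148) = 266, σ(149) = 150, σ(150) = 372, σ(151) = 152, σ(152) = 300, σ(153) = 234, σ(154) = 288, σ(155) = 192, σ(156) = 392, σ(157) = 158, σ(158) = 240, σ(159) = 216, σ(160) = 378, σ(161) = 192, σ(162) = 363, σ(163) = 164, σ(164) = 294, σ(165) = 288, σ(166) = 252, σ(167) = 168, σ(168) = 480, σ(169) = 183, σ(170) = 324, σ(171) = 260, σ(172) = 308. Summing all 172 values: 24430. (Average order: Σ_{n ≤ x} σ(n) ~ (π²/12) x². For x = 172, (π²/12)·172² ≈ 24331.86.)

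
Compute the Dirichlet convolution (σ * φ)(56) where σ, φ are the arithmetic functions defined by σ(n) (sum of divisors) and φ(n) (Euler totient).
(σ * φ)(56) = 448

Divisors of 56: [1, 2, 4, 7, 8, 14, 28, 56]. For each d | 56:
  d = 1: σ(1) · φ(56/1) = 1 · 24 = 24
  d = 2: σ(2) · φ(56/2) = 3 · 12 = 36
  d = 4: σ(4) · φ(56/4) = 7 · 6 = 42
  d = 7: σ(7) · φ(56/7) = 8 · 4 = 32
  d = 8: σ(8) · φ(56/8) = 15 · 6 = 90
  d = 14: σ(14) · φ(56/14) = 24 · 2 = 48
  d = 28: σ(28) · φ(56/28) = 56 · 1 = 56
  d = 56: σ(56) · φ(56/56) = 120 · 1 = 120
Summing: (σ * φ)(56) = 24 + 36 + 42 + 32 + 90 + 48 + 56 + 120 = 448.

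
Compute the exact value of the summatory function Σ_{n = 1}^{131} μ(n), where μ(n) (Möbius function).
Σ_{n ≤ 131} μ(n) = -3

Compute μ(n) for each 1 ≤ n ≤ 131: μ(1) = 1, μ(2) = -1, μ(3) = -1, μ(4) = 0, μ(5) = -1, μ(6) = 1, μ(7) = -1, μ(8) = 0, μ(9) = 0, μ(10) = 1, μ(11) = -1, μ(12) = 0, μ(13) = -1, μ(14) = 1, μ(15) = 1, μ(16) = 0, μ(17) = -1, μ(18) = 0, μ(19) = -1, μ(20) = 0, μ(21) = 1, μ(22) = 1, μ(23) = -1, μ(24) = 0, μ(25) = 0, μ(26) = 1, μ(27) = 0, μ(28) = 0, μ(29) = -1, μ(30) = -1, μ(31) = -1, μ(32) = 0, μ(33) = 1, μ(34) = 1, μ(35) = 1, μ(36) = 0, μ(37) = -1, μ(38) = 1, μ(39) = 1, μ(40) = 0, μ(41) = -1, μ(42) = -1, μ(43) = -1, μ(44) = 0, μ(45) = 0, μ(46) = 1, μ(47) = -1, μ(48) = 0, μ(49) = 0, μ(50) = 0, μ(51) = 1, μ(52) = 0, μ(53) = -1, μ(54) = 0, μ(55) = 1, μ(56) = 0, μ(57) = 1, μ(58) = 1, μ(59) = -1, μ(60) = 0, μ(61) = -1, μ(62) = 1, μ(63) = 0, μ(64) = 0, μ(65) = 1, μ(66) = -1, μ(67) = -1, μ(68) = 0, μ(69) = 1, μ(70) = -1, μ(71) = -1, μ(72) = 0, μ(73) = -1, μ(74) = 1, μ(75) = 0, μ(76) = 0, μ(77) = 1, μ(78) = -1, μ(79) = -1, μ(80) = 0, μ(81) = 0, μ(82) = 1, μ(83) = -1, μ(84) = 0, μ(85) = 1, μ(86) = 1, μ(87) = 1, μ(88) = 0, μ(89) = -1, μ(90) = 0, μ(91) = 1, μ(92) = 0, μ(93) = 1, μ(94) = 1, μ(95) = 1, μ(96) = 0, μ(97) = -1, μ(98) = 0, μ(99) = 0, μ(100) = 0, μ(101) = -1, μ(102) = -1, μ(103) = -1, μ(104) = 0, μ(105) = -1, μ(106) = 1, μ(107) = -1, μ(108) = 0, μ(109) = -1, μ(110) = -1, μ(111) = 1, μ(112) = 0, μ(113) = -1, μ(114) = -1, μ(115) = 1, μ(116) = 0, μ(117) = 0, μ(118) = 1, μ(119) = 1, μ(120) = 0, μ(121) = 0, μ(122) = 1, μ(123) = 1, μ(124) = 0, μ(125) = 0, μ(126) = 0, μ(127) = -1, μ(128) = 0, μ(129) = 1, μ(130) = -1, μ(131) = -1. Summing all 131 values: -3. (Mertens function M(x) = Σ_{n ≤ x} μ(n); on average M(x) should be small (PNT ⟺ M(x) = o(x)).)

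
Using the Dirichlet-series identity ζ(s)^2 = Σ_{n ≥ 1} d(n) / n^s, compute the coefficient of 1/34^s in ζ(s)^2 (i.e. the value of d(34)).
d(34) = 4

ζ(s)^2 = (Σ 1/m^s)(Σ 1/k^s). The coefficient of 1/n^s in the product is the number of ordered pairs (m, k) with mk = n, which equals d(n). For n = 34, divisors are [1, 2, 17, 34], so d(34) = 4.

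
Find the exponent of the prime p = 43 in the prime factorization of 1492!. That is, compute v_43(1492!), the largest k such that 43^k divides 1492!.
v_43(1492!) = 34

Legendre's formula: v_p(n!) = Σ_{k ≥ 1} ⌊n / p^k⌋. For p = 43, n = 1492, the terms are:
  ⌊1492/43^1⌋ = ⌊1492/43⌋ = 34
(the next term ⌊1492/43^2⌋ = 0, terminating the sum). Summing: v_43(1492!) = 34 = 34.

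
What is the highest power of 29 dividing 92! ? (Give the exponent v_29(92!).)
v_29(92!) = 3

Legendre's formula: v_p(n!) = Σ_{k ≥ 1} ⌊n / p^k⌋. For p = 29, n = 92, the terms are:
  ⌊92/29^1⌋ = ⌊92/29⌋ = 3
(the next term ⌊92/29^2⌋ = 0, terminating the sum). Summing: v_29(92!) = 3 = 3.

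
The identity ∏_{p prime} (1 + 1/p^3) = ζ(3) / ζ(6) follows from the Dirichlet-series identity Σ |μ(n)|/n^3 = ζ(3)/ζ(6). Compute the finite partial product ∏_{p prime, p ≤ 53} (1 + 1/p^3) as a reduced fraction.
∏ = 1193284353855226596885466673602596175872/1009953283877483663098780766542609340885

The primes p ≤ 53 are [2, 3, 5, 7, 11, 13, 17, 19, 23, 29, 31, 37, 41, 43, 47, 53]. For each, (1 + 1/p^3) = (p^3 + 1)/p^3. Multiplying these fractions over p ∈ [2, 3, 5, 7, 11, 13, 17, 19, 23, 29, 31, 37, 41, 43, 47, 53] gives 1193284353855226596885466673602596175872/1009953283877483663098780766542609340885. (In the limit P → ∞ this tends to ζ(3)/ζ(6).)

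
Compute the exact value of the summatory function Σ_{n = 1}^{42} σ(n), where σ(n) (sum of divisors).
Σ_{n ≤ 42} σ(n) = 1480

Compute σ(n) for each 1 ≤ n ≤ 42: σ(1) = 1, σ(2) = 3, σ(3) = 4, σ(4) = 7, σ(5) = 6, σ(6) = 12, σ(7) = 8, σ(8) = 15, σ(9) = 13, σ(10) = 18, σ(11) = 12, σ(12) = 28, σ(13) = 14, σ(14) = 24, σ(15) = 24, σ(16) = 31, σ(17) = 18, σ(18) = 39, σ(19) = 20, σ(20) = 42, σ(21) = 32, σ(22) = 36, σ(23) = 24, σ(24) = 60, σ(25) = 31, σ(26) = 42, σ(27) = 40, σ(28) = 56, σ(29) = 30, σ(30) = 72, σ(31) = 32, σ(32) = 63, σ(33) = 48, σ(34) = 54, σ(35) = 48, σ(36) = 91, σ(37) = 38, σ(38) = 60, σ(39) = 56, σ(40) = 90, σ(41) = 42, σ(42) = 96. Summing all 42 values: 1480. (Average order: Σ_{n ≤ x} σ(n) ~ (π²/12) x². For x = 42, (π²/12)·42² ≈ 1450.83.)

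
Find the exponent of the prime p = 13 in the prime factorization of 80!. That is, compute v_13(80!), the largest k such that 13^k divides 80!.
v_13(80!) = 6

Legendre's formula: v_p(n!) = Σ_{k ≥ 1} ⌊n / p^k⌋. For p = 13, n = 80, the terms are:
  ⌊80/13^1⌋ = ⌊80/13⌋ = 6
(the next term ⌊80/13^2⌋ = 0, terminating the sum). Summing: v_13(80!) = 6 = 6.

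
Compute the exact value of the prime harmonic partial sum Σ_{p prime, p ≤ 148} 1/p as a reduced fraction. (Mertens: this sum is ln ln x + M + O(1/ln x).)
Σ 1/p = 18825509850919239131453102166593625244431364344421618363/10014646650599190067509233131649940057366334653200433090

π(148) = 34, so the primes ≤ 148 are [2, 3, 5, 7, 11, 13, 17, 19, 23, 29, 31, 37, 41, 43, 47, 53, 59, 61, 67, 71, 73, 79, 83, 89, 97, 101, 103, 107, 109, 113, 127, 131, 137, 139]. Summing 1/p over these primes: 18825509850919239131453102166593625244431364344421618363/10014646650599190067509233131649940057366334653200433090 ≈ 1.8798. Mertens estimate ln ln(148) + 0.2615 ≈ 1.8704.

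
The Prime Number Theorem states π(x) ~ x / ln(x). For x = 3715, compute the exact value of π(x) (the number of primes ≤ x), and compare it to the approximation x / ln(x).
π(3715) = 518;  x/ln(x) ≈ 451.94;  relative error ≈ 12.75%.

Directly count primes up to 3715: π(3715) = 518. The PNT approximation gives 3715/ln(3715) ≈ 3715/8.22013 ≈ 451.94. Relative error (π(x) − x/ln(x)) / π(x) ≈ 12.75%; the approximation is known to undercount slightly (Li(x) is a better estimate).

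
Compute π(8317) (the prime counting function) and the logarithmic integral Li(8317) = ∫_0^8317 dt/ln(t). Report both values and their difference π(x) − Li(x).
π(8317) = 1044;  Li(8317) ≈ 1061.61;  π(x) − Li(x) ≈ -17.61.

Direct count of primes ≤ 8317 gives π(8317) = 1044. Numerical evaluation of the logarithmic integral gives Li(8317) ≈ 1061.61. The difference π(x) − Li(x) ≈ -17.61 is typically negative for small/moderate x (Li(x) overestimates), though Littlewood's theorem shows this sign changes infinitely often.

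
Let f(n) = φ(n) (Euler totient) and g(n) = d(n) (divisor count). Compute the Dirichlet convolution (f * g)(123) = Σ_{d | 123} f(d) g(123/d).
(φ * d)(123) = 168

Divisors of 123: [1, 3, 41, 123]. For each d | 123:
  d = 1: φ(1) · d(123/1) = 1 · 4 = 4
  d = 3: φ(3) · d(123/3) = 2 · 2 = 4
  d = 41: φ(41) · d(123/41) = 40 · 2 = 80
  d = 123: φ(123) · d(123/123) = 80 · 1 = 80
Summing: (φ * d)(123) = 4 + 4 + 80 + 80 = 168.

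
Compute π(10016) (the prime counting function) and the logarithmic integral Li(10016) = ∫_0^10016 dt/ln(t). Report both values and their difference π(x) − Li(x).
π(10016) = 1231;  Li(10016) ≈ 1247.87;  π(x) − Li(x) ≈ -16.87.

Direct count of primes ≤ 10016 gives π(10016) = 1231. Numerical evaluation of the logarithmic integral gives Li(10016) ≈ 1247.87. The difference π(x) − Li(x) ≈ -16.87 is typically negative for small/moderate x (Li(x) overestimates), though Littlewood's theorem shows this sign changes infinitely often.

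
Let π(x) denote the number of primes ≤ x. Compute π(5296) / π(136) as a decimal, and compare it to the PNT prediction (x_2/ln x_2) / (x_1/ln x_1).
π(5296)/π(136) = 701/32 ≈ 21.9062;  PNT prediction ≈ 22.3103.

π(136) = 32 and π(5296) = 701, so π(5296)/π(136) ≈ 21.9062. The PNT-predicted ratio is (5296/ln(5296)) / (136/ln(136)) ≈ 22.3103. The two agree to within a few percent, as expected.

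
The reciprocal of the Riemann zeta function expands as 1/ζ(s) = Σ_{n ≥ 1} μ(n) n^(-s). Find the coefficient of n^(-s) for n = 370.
μ(370) = -1

Factor n = 370 = 2 · 5 · 37. μ(n) = 0 if any exponent ≥ 2 (not squarefree); otherwise μ(n) = (−1)^{ω(n)} where ω(n) is the number of distinct prime factors. Applying: μ(370) = -1.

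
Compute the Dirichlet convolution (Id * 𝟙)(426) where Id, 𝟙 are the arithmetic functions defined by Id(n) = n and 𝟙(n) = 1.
(Id * 𝟙)(426) = 864

Divisors of 426: [1, 2, 3, 6, 71, 142, 213, 426]. For each d | 426:
  d = 1: Id(1) · 𝟙(426/1) = 1 · 1 = 1
  d = 2: Id(2) · 𝟙(426/2) = 2 · 1 = 2
  d = 3: Id(3) · 𝟙(426/3) = 3 · 1 = 3
  d = 6: Id(6) · 𝟙(426/6) = 6 · 1 = 6
  d = 71: Id(71) · 𝟙(426/71) = 71 · 1 = 71
  d = 142: Id(142) · 𝟙(426/142) = 142 · 1 = 142
  d = 213: Id(213) · 𝟙(426/213) = 213 · 1 = 213
  d = 426: Id(426) · 𝟙(426/426) = 426 · 1 = 426
Summing: (Id * 𝟙)(426) = 1 + 2 + 3 + 6 + 71 + 142 + 213 + 426 = 864.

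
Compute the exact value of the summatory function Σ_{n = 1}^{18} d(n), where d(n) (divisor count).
Σ_{n ≤ 18} d(n) = 58

Compute d(n) for each 1 ≤ n ≤ 18: d(1) = 1, d(2) = 2, d(3) = 2, d(4) = 3, d(5) = 2, d(6) = 4, d(7) = 2, d(8) = 4, d(9) = 3, d(10) = 4, d(11) = 2, d(12) = 6, d(13) = 2, d(14) = 4, d(15) = 4, d(16) = 5, d(17) = 2, d(18) = 6. Summing all 18 values: 58. (Dirichlet's divisor formula: Σ_{n ≤ x} d(n) = x ln(x) + (2γ − 1) x + O(√x). For x = 18, the asymptotic estimate is ≈ 54.81.)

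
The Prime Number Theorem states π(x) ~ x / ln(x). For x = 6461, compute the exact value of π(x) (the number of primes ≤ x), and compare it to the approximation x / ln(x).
π(6461) = 838;  x/ln(x) ≈ 736.42;  relative error ≈ 12.12%.

Directly count primes up to 6461: π(6461) = 838. The PNT approximation gives 6461/ln(6461) ≈ 6461/8.77354 ≈ 736.42. Relative error (π(x) − x/ln(x)) / π(x) ≈ 12.12%; the approximation is known to undercount slightly (Li(x) is a better estimate).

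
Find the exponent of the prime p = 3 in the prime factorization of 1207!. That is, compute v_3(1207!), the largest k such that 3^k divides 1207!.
v_3(1207!) = 599

Legendre's formula: v_p(n!) = Σ_{k ≥ 1} ⌊n / p^k⌋. For p = 3, n = 1207, the terms are:
  ⌊1207/3^1⌋ = ⌊1207/3⌋ = 402
  ⌊1207/3^2⌋ = ⌊1207/9⌋ = 134
  ⌊1207/3^3⌋ = ⌊1207/27⌋ = 44
  ⌊1207/3^4⌋ = ⌊1207/81⌋ = 14
  ⌊1207/3^5⌋ = ⌊1207/243⌋ = 4
  ⌊1207/3^6⌋ = ⌊1207/729⌋ = 1
(the next term ⌊1207/3^7⌋ = 0, terminating the sum). Summing: v_3(1207!) = 402 + 134 + 44 + 14 + 4 + 1 = 599.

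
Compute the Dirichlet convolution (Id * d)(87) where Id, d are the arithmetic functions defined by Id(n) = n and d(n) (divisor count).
(Id * d)(87) = 155

Divisors of 87: [1, 3, 29, 87]. For each d | 87:
  d = 1: Id(1) · d(87/1) = 1 · 4 = 4
  d = 3: Id(3) · d(87/3) = 3 · 2 = 6
  d = 29: Id(29) · d(87/29) = 29 · 2 = 58
  d = 87: Id(87) · d(87/87) = 87 · 1 = 87
Summing: (Id * d)(87) = 4 + 6 + 58 + 87 = 155.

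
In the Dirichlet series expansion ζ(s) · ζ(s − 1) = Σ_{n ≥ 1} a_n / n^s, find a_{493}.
σ(493) = 540

In the product (Σ m^0/m^s)(Σ k / k^s) = Σ (Σ_{d | n} d) / n^s, the coefficient of 1/n^s is σ(n) = Σ_{d | n} d. For n = 493, divisors are [1, 17, 29, 493]; summing: σ(493) = 540.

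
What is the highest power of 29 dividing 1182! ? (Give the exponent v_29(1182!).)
v_29(1182!) = 41

Legendre's formula: v_p(n!) = Σ_{k ≥ 1} ⌊n / p^k⌋. For p = 29, n = 1182, the terms are:
  ⌊1182/29^1⌋ = ⌊1182/29⌋ = 40
  ⌊1182/29^2⌋ = ⌊1182/841⌋ = 1
(the next term ⌊1182/29^3⌋ = 0, terminating the sum). Summing: v_29(1182!) = 40 + 1 = 41.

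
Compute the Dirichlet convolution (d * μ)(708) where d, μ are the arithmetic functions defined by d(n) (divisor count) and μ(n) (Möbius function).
(d * μ)(708) = 1

Divisors of 708: [1, 2, 3, 4, 6, 12, 59, 118, 177, 236, 354, 708]. For each d | 708:
  d = 1: d(1) · μ(708/1) = 1 · 0 = 0
  d = 2: d(2) · μ(708/2) = 2 · -1 = -2
  d = 3: d(3) · μ(708/3) = 2 · 0 = 0
  d = 4: d(4) · μ(708/4) = 3 · 1 = 3
  d = 6: d(6) · μ(708/6) = 4 · 1 = 4
  d = 12: d(12) · μ(708/12) = 6 · -1 = -6
  d = 59: d(59) · μ(708/59) = 2 · 0 = 0
  d = 118: d(118) · μ(708/118) = 4 · 1 = 4
  d = 177: d(177) · μ(708/177) = 4 · 0 = 0
  d = 236: d(236) · μ(708/236) = 6 · -1 = -6
  d = 354: d(354) · μ(708/354) = 8 · -1 = -8
  d = 708: d(708) · μ(708/708) = 12 · 1 = 12
Summing: (d * μ)(708) = 0 + -2 + 0 + 3 + 4 + -6 + 0 + 4 + 0 + -6 + -8 + 12 = 1.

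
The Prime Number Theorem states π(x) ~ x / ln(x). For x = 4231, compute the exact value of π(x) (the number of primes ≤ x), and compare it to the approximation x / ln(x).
π(4231) = 580;  x/ln(x) ≈ 506.69;  relative error ≈ 12.64%.

Directly count primes up to 4231: π(4231) = 580. The PNT approximation gives 4231/ln(4231) ≈ 4231/8.35019 ≈ 506.69. Relative error (π(x) − x/ln(x)) / π(x) ≈ 12.64%; the approximation is known to undercount slightly (Li(x) is a better estimate).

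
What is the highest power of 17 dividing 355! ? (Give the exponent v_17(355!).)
v_17(355!) = 21

Legendre's formula: v_p(n!) = Σ_{k ≥ 1} ⌊n / p^k⌋. For p = 17, n = 355, the terms are:
  ⌊355/17^1⌋ = ⌊355/17⌋ = 20
  ⌊355/17^2⌋ = ⌊355/289⌋ = 1
(the next term ⌊355/17^3⌋ = 0, terminating the sum). Summing: v_17(355!) = 20 + 1 = 21.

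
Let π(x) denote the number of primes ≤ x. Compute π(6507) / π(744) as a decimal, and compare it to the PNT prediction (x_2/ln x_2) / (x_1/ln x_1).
π(6507)/π(744) = 842/132 ≈ 6.3788;  PNT prediction ≈ 6.5859.

π(744) = 132 and π(6507) = 842, so π(6507)/π(744) ≈ 6.3788. The PNT-predicted ratio is (6507/ln(6507)) / (744/ln(744)) ≈ 6.5859. The two agree to within a few percent, as expected.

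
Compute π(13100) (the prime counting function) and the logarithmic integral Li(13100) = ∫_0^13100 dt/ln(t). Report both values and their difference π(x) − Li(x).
π(13100) = 1558;  Li(13100) ≈ 1577.66;  π(x) − Li(x) ≈ -19.66.

Direct count of primes ≤ 13100 gives π(13100) = 1558. Numerical evaluation of the logarithmic integral gives Li(13100) ≈ 1577.66. The difference π(x) − Li(x) ≈ -19.66 is typically negative for small/moderate x (Li(x) overestimates), though Littlewood's theorem shows this sign changes infinitely often.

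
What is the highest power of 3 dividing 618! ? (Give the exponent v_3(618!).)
v_3(618!) = 305

Legendre's formula: v_p(n!) = Σ_{k ≥ 1} ⌊n / p^k⌋. For p = 3, n = 618, the terms are:
  ⌊618/3^1⌋ = ⌊618/3⌋ = 206
  ⌊618/3^2⌋ = ⌊618/9⌋ = 68
  ⌊618/3^3⌋ = ⌊618/27⌋ = 22
  ⌊618/3^4⌋ = ⌊618/81⌋ = 7
  ⌊618/3^5⌋ = ⌊618/243⌋ = 2
(the next term ⌊618/3^6⌋ = 0, terminating the sum). Summing: v_3(618!) = 206 + 68 + 22 + 7 + 2 = 305.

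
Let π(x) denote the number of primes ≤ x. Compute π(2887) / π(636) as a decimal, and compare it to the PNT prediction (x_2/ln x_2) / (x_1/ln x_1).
π(2887)/π(636) = 418/115 ≈ 3.6348;  PNT prediction ≈ 3.6775.

π(636) = 115 and π(2887) = 418, so π(2887)/π(636) ≈ 3.6348. The PNT-predicted ratio is (2887/ln(2887)) / (636/ln(636)) ≈ 3.6775. The two agree to within a few percent, as expected.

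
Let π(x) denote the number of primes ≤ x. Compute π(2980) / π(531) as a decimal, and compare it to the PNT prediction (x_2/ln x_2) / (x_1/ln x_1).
π(2980)/π(531) = 429/99 ≈ 4.3333;  PNT prediction ≈ 4.4020.

π(531) = 99 and π(2980) = 429, so π(2980)/π(531) ≈ 4.3333. The PNT-predicted ratio is (2980/ln(2980)) / (531/ln(531)) ≈ 4.4020. The two agree to within a few percent, as expected.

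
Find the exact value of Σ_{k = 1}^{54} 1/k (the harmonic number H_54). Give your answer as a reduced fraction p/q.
H_54 = 250503836021181200128409/54749786241679275146400

Direct summation: H_54 = 1 + 1/2 + ... + 1/54. The least common denominator is lcm(1, ..., 54) = 164249358725037825439200; over this denominator the numerator is 164249358725037825439200 + 82124679362518912719600 + 54749786241679275146400 + 41062339681259456359800 + 32849871745007565087840 + 27374893120839637573200 + 23464194103576832205600 + 20531169840629728179900 + 18249928747226425048800 + 16424935872503782543920 + 14931759884094347767200 + 13687446560419818786600 + 12634566055772140418400 + 11732097051788416102800 + 10949957248335855029280 + 10265584920314864089950 + 9661726983825754437600 + 9124964373613212524400 + 8644703090791464496800 + 8212467936251891271960 + 7821398034525610735200 + 7465879942047173883600 + 7141276466305992410400 + 6843723280209909393300 + 6569974349001513017568 + 6317283027886070209200 + 6083309582408808349600 + 5866048525894208051400 + 5663770990518545704800 + 5474978624167927514640 + 5298366410485091143200 + 5132792460157432044975 + 4977253294698115922400 + 4830863491912877218800 + 4692838820715366441120 + 4562482186806606262200 + 4439171857433454741600 + 4322351545395732248400 + 4211522018590713472800 + 4106233968125945635980 + 4006081920122873791200 + 3910699017262805367600 + 3819752528489251754400 + 3732939971023586941800 + 3649985749445285009760 + 3570638233152996205200 + 3494667206915698413600 + 3421861640104954696650 + 3352027729082404600800 + 3284987174500756508784 + 3220575661275251479200 + 3158641513943035104600 + 3099044504245996706400 + 3041654791204404174800 = 751511508063543600385227, so H_54 = 751511508063543600385227/164249358725037825439200; reducing by gcd(751511508063543600385227, 164249358725037825439200) = 3 gives 250503836021181200128409/54749786241679275146400 ≈ 4.57543. (The PNT-adjacent estimate ln(54) + γ ≈ 4.56620 matches within O(1/n).)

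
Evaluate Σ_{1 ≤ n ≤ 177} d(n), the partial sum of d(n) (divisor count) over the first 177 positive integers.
Σ_{n ≤ 177} d(n) = 947

Compute d(n) for each 1 ≤ n ≤ 177: d(1) = 1, d(2) = 2, d(3) = 2, d(4) = 3, d(5) = 2, d(6) = 4, d(7) = 2, d(8) = 4, d(9) = 3, d(10) = 4, d(11) = 2, d(12) = 6, d(13) = 2, d(14) = 4, d(15) = 4, d(16) = 5, d(17) = 2, d(18) = 6, d(19) = 2, d(20) = 6, d(21) = 4, d(22) = 4, d(23) = 2, d(24) = 8, d(25) = 3, d(26) = 4, d(27) = 4, d(28) = 6, d(29) = 2, d(30) = 8, d(31) = 2, d(32) = 6, d(33) = 4, d(34) = 4, d(35) = 4, d(36) = 9, d(37) = 2, d(38) = 4, d(39) = 4, d(40) = 8, d(41) = 2, d(42) = 8, d(43) = 2, d(44) = 6, d(45) = 6, d(46) = 4, d(47) = 2, d(48) = 10, d(49) = 3, d(50) = 6, d(51) = 4, d(52) = 6, d(53) = 2, d(54) = 8, d(55) = 4, d(56) = 8, d(57) = 4, d(58) = 4, d(59) = 2, d(60) = 12, d(61) = 2, d(62) = 4, d(63) = 6, d(64) = 7, d(65) = 4, d(66) = 8, d(67) = 2, d(68) = 6, d(69) = 4, d(70) = 8, d(71) = 2, d(72) = 12, d(73) = 2, d(74) = 4, d(75) = 6, d(76) = 6, d(77) = 4, d(78) = 8, d(79) = 2, d(80) = 10, d(81) = 5, d(82) = 4, d(83) = 2, d(84) = 12, d(85) = 4, d(86) = 4, d(87) = 4, d(88) = 8, d(89) = 2, d(90) = 12, d(91) = 4, d(92) = 6, d(93) = 4, d(94) = 4, d(95) = 4, d(96) = 12, d(97) = 2, d(98) = 6, d(99) = 6, d(100) = 9, d(101) = 2, d(102) = 8, d(103) = 2, d(104) = 8, d(105) = 8, d(106) = 4, d(107) = 2, d(108) = 12, d(109) = 2, d(110) = 8, d(111) = 4, d(112) = 10, d(113) = 2, d(114) = 8, d(115) = 4, d(116) = 6, d(117) = 6, d(118) = 4, d(119) = 4, d(120) = 16, d(121) = 3, d(122) = 4, d(123) = 4, d(124) = 6, d(125) = 4, d(126) = 12, d(127) = 2, d(128) = 8, d(129) = 4, d(130) = 8, d(131) = 2, d(132) = 12, d(133) = 4, d(134) = 4, d(135) = 8, d(136) = 8, d(137) = 2, d(138) = 8, d(139) = 2, d(140) = 12, d(141) = 4, d(142) = 4, d(143) = 4, d(144) = 15, d(145) = 4, d(146) = 4, d(147) = 6, d(148) = 6, d(149) = 2, d(150) = 12, d(151) = 2, d(152) = 8, d(153) = 6, d(154) = 8, d(155) = 4, d(156) = 12, d(157) = 2, d(158) = 4, d(159) = 4, d(160) = 12, d(161) = 4, d(162) = 10, d(163) = 2, d(164) = 6, d(165) = 8, d(166) = 4, d(167) = 2, d(168) = 16, d(169) = 3, d(170) = 8, d(171) = 6, d(172) = 6, d(173) = 2, d(174) = 8, d(175) = 6, d(176) = 10, d(177) = 4. Summing all 177 values: 947. (Dirichlet's divisor formula: Σ_{n ≤ x} d(n) = x ln(x) + (2γ − 1) x + O(√x). For x = 177, the asymptotic estimate is ≈ 943.51.)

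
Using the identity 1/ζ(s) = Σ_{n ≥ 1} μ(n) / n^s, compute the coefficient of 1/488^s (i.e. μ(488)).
μ(488) = 0

Factor n = 488 = 2^3 · 61. μ(n) = 0 if any exponent ≥ 2 (not squarefree); otherwise μ(n) = (−1)^{ω(n)} where ω(n) is the number of distinct prime factors. Applying: μ(488) = 0.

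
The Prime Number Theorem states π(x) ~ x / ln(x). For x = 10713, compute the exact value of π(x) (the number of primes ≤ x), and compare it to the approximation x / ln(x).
π(10713) = 1306;  x/ln(x) ≈ 1154.52;  relative error ≈ 11.60%.

Directly count primes up to 10713: π(10713) = 1306. The PNT approximation gives 10713/ln(10713) ≈ 10713/9.27921 ≈ 1154.52. Relative error (π(x) − x/ln(x)) / π(x) ≈ 11.60%; the approximation is known to undercount slightly (Li(x) is a better estimate).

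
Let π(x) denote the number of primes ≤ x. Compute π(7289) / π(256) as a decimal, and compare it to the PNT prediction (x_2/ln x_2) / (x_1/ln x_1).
π(7289)/π(256) = 929/54 ≈ 17.2037;  PNT prediction ≈ 17.7517.

π(256) = 54 and π(7289) = 929, so π(7289)/π(256) ≈ 17.2037. The PNT-predicted ratio is (7289/ln(7289)) / (256/ln(256)) ≈ 17.7517. The two agree to within a few percent, as expected.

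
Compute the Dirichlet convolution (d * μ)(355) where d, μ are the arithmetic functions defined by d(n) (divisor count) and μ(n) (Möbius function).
(d * μ)(355) = 1

Divisors of 355: [1, 5, 71, 355]. For each d | 355:
  d = 1: d(1) · μ(355/1) = 1 · 1 = 1
  d = 5: d(5) · μ(355/5) = 2 · -1 = -2
  d = 71: d(71) · μ(355/71) = 2 · -1 = -2
  d = 355: d(355) · μ(355/355) = 4 · 1 = 4
Summing: (d * μ)(355) = 1 + -2 + -2 + 4 = 1.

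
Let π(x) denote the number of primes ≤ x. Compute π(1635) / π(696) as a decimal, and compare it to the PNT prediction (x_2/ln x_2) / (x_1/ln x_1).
π(1635)/π(696) = 258/125 ≈ 2.0640;  PNT prediction ≈ 2.0780.

π(696) = 125 and π(1635) = 258, so π(1635)/π(696) ≈ 2.0640. The PNT-predicted ratio is (1635/ln(1635)) / (696/ln(696)) ≈ 2.0780. The two agree to within a few percent, as expected.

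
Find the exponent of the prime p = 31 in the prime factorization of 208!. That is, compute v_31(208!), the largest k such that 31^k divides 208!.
v_31(208!) = 6

Legendre's formula: v_p(n!) = Σ_{k ≥ 1} ⌊n / p^k⌋. For p = 31, n = 208, the terms are:
  ⌊208/31^1⌋ = ⌊208/31⌋ = 6
(the next term ⌊208/31^2⌋ = 0, terminating the sum). Summing: v_31(208!) = 6 = 6.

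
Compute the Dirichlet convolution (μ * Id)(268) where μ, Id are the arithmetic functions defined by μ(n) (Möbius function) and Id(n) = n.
(μ * Id)(268) = 132

Divisors of 268: [1, 2, 4, 67, 134, 268]. For each d | 268:
  d = 1: μ(1) · Id(268/1) = 1 · 268 = 268
  d = 2: μ(2) · Id(268/2) = -1 · 134 = -134
  d = 4: μ(4) · Id(268/4) = 0 · 67 = 0
  d = 67: μ(67) · Id(268/67) = -1 · 4 = -4
  d = 134: μ(134) · Id(268/134) = 1 · 2 = 2
  d = 268: μ(268) · Id(268/268) = 0 · 1 = 0
Summing: (μ * Id)(268) = 268 + -134 + 0 + -4 + 2 + 0 = 132.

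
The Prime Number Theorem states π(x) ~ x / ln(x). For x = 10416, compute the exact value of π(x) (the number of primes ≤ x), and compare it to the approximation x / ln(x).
π(10416) = 1274;  x/ln(x) ≈ 1125.92;  relative error ≈ 11.62%.

Directly count primes up to 10416: π(10416) = 1274. The PNT approximation gives 10416/ln(10416) ≈ 10416/9.25110 ≈ 1125.92. Relative error (π(x) − x/ln(x)) / π(x) ≈ 11.62%; the approximation is known to undercount slightly (Li(x) is a better estimate).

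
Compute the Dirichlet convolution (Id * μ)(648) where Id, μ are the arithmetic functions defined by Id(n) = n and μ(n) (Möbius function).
(Id * μ)(648) = 216

Divisors of 648: [1, 2, 3, 4, 6, 8, 9, 12, 18, 24, 27, 36, 54, 72, 81, 108, 162, 216, 324, 648]. For each d | 648:
  d = 1: Id(1) · μ(648/1) = 1 · 0 = 0
  d = 2: Id(2) · μ(648/2) = 2 · 0 = 0
  d = 3: Id(3) · μ(648/3) = 3 · 0 = 0
  d = 4: Id(4) · μ(648/4) = 4 · 0 = 0
  d = 6: Id(6) · μ(648/6) = 6 · 0 = 0
  d = 8: Id(8) · μ(648/8) = 8 · 0 = 0
  d = 9: Id(9) · μ(648/9) = 9 · 0 = 0
  d = 12: Id(12) · μ(648/12) = 12 · 0 = 0
  d = 18: Id(18) · μ(648/18) = 18 · 0 = 0
  d = 24: Id(24) · μ(648/24) = 24 · 0 = 0
  d = 27: Id(27) · μ(648/27) = 27 · 0 = 0
  d = 36: Id(36) · μ(648/36) = 36 · 0 = 0
  d = 54: Id(54) · μ(648/54) = 54 · 0 = 0
  d = 72: Id(72) · μ(648/72) = 72 · 0 = 0
  d = 81: Id(81) · μ(648/81) = 81 · 0 = 0
  d = 108: Id(108) · μ(648/108) = 108 · 1 = 108
  d = 162: Id(162) · μ(648/162) = 162 · 0 = 0
  d = 216: Id(216) · μ(648/216) = 216 · -1 = -216
  d = 324: Id(324) · μ(648/324) = 324 · -1 = -324
  d = 648: Id(648) · μ(648/648) = 648 · 1 = 648
Summing: (Id * μ)(648) = 0 + 0 + 0 + 0 + 0 + 0 + 0 + 0 + 0 + 0 + 0 + 0 + 0 + 0 + 0 + 108 + 0 + -216 + -324 + 648 = 216.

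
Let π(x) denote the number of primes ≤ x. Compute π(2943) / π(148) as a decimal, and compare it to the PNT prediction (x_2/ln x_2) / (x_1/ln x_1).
π(2943)/π(148) = 424/34 ≈ 12.4706;  PNT prediction ≈ 12.4412.

π(148) = 34 and π(2943) = 424, so π(2943)/π(148) ≈ 12.4706. The PNT-predicted ratio is (2943/ln(2943)) / (148/ln(148)) ≈ 12.4412. The two agree to within a few percent, as expected.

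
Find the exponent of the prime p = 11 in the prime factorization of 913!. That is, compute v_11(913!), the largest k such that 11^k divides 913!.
v_11(913!) = 90

Legendre's formula: v_p(n!) = Σ_{k ≥ 1} ⌊n / p^k⌋. For p = 11, n = 913, the terms are:
  ⌊913/11^1⌋ = ⌊913/11⌋ = 83
  ⌊913/11^2⌋ = ⌊913/121⌋ = 7
(the next term ⌊913/11^3⌋ = 0, terminating the sum). Summing: v_11(913!) = 83 + 7 = 90.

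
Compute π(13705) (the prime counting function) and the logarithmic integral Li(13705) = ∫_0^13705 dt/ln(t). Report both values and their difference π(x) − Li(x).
π(13705) = 1620;  Li(13705) ≈ 1641.32;  π(x) − Li(x) ≈ -21.32.

Direct count of primes ≤ 13705 gives π(13705) = 1620. Numerical evaluation of the logarithmic integral gives Li(13705) ≈ 1641.32. The difference π(x) − Li(x) ≈ -21.32 is typically negative for small/moderate x (Li(x) overestimates), though Littlewood's theorem shows this sign changes infinitely often.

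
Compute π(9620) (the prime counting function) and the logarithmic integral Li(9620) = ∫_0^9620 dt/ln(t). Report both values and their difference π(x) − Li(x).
π(9620) = 1187;  Li(9620) ≈ 1204.79;  π(x) − Li(x) ≈ -17.79.

Direct count of primes ≤ 9620 gives π(9620) = 1187. Numerical evaluation of the logarithmic integral gives Li(9620) ≈ 1204.79. The difference π(x) − Li(x) ≈ -17.79 is typically negative for small/moderate x (Li(x) overestimates), though Littlewood's theorem shows this sign changes infinitely often.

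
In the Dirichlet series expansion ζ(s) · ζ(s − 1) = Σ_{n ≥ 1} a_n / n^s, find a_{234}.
σ(234) = 546

In the product (Σ m^0/m^s)(Σ k / k^s) = Σ (Σ_{d | n} d) / n^s, the coefficient of 1/n^s is σ(n) = Σ_{d | n} d. For n = 234, divisors are [1, 2, 3, 6, 9, 13, 18, 26, 39, 78, 117, 234]; summing: σ(234) = 546.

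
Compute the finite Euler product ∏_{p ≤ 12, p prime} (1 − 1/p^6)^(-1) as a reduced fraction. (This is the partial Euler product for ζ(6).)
∏ = 271270278125/266645897856

The primes p ≤ 12 are [2, 3, 5, 7, 11]. For each prime, (1 − 1/p^6)^(-1) = p^6 / (p^6 − 1). The product is (1 − 1/2^6)^(-1), (1 − 1/3^6)^(-1), (1 − 1/5^6)^(-1), (1 − 1/7^6)^(-1), (1 − 1/11^6)^(-1) = ∏ p^6 / (p^6 − 1) = 271270278125/266645897856.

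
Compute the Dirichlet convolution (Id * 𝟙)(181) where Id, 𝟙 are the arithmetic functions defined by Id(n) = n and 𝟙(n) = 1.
(Id * 𝟙)(181) = 182

Divisors of 181: [1, 181]. For each d | 181:
  d = 1: Id(1) · 𝟙(181/1) = 1 · 1 = 1
  d = 181: Id(181) · 𝟙(181/181) = 181 · 1 = 181
Summing: (Id * 𝟙)(181) = 1 + 181 = 182.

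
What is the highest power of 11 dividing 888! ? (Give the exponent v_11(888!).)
v_11(888!) = 87

Legendre's formula: v_p(n!) = Σ_{k ≥ 1} ⌊n / p^k⌋. For p = 11, n = 888, the terms are:
  ⌊888/11^1⌋ = ⌊888/11⌋ = 80
  ⌊888/11^2⌋ = ⌊888/121⌋ = 7
(the next term ⌊888/11^3⌋ = 0, terminating the sum). Summing: v_11(888!) = 80 + 7 = 87.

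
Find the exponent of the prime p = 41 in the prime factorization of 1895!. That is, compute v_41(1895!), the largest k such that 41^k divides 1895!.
v_41(1895!) = 47

Legendre's formula: v_p(n!) = Σ_{k ≥ 1} ⌊n / p^k⌋. For p = 41, n = 1895, the terms are:
  ⌊1895/41^1⌋ = ⌊1895/41⌋ = 46
  ⌊1895/41^2⌋ = ⌊1895/1681⌋ = 1
(the next term ⌊1895/41^3⌋ = 0, terminating the sum). Summing: v_41(1895!) = 46 + 1 = 47.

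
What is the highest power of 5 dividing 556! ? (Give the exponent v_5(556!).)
v_5(556!) = 137

Legendre's formula: v_p(n!) = Σ_{k ≥ 1} ⌊n / p^k⌋. For p = 5, n = 556, the terms are:
  ⌊556/5^1⌋ = ⌊556/5⌋ = 111
  ⌊556/5^2⌋ = ⌊556/25⌋ = 22
  ⌊556/5^3⌋ = ⌊556/125⌋ = 4
(the next term ⌊556/5^4⌋ = 0, terminating the sum). Summing: v_5(556!) = 111 + 22 + 4 = 137.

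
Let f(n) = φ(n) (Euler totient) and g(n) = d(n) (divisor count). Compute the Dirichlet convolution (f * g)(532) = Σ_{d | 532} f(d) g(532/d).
(φ * d)(532) = 1120

Divisors of 532: [1, 2, 4, 7, 14, 19, 28, 38, 76, 133, 266, 532]. For each d | 532:
  d = 1: φ(1) · d(532/1) = 1 · 12 = 12
  d = 2: φ(2) · d(532/2) = 1 · 8 = 8
  d = 4: φ(4) · d(532/4) = 2 · 4 = 8
  d = 7: φ(7) · d(532/7) = 6 · 6 = 36
  d = 14: φ(14) · d(532/14) = 6 · 4 = 24
  d = 19: φ(19) · d(532/19) = 18 · 6 = 108
  d = 28: φ(28) · d(532/28) = 12 · 2 = 24
  d = 38: φ(38) · d(532/38) = 18 · 4 = 72
  d = 76: φ(76) · d(532/76) = 36 · 2 = 72
  d = 133: φ(133) · d(532/133) = 108 · 3 = 324
  d = 266: φ(266) · d(532/266) = 108 · 2 = 216
  d = 532: φ(532) · d(532/532) = 216 · 1 = 216
Summing: (φ * d)(532) = 12 + 8 + 8 + 36 + 24 + 108 + 24 + 72 + 72 + 324 + 216 + 216 = 1120.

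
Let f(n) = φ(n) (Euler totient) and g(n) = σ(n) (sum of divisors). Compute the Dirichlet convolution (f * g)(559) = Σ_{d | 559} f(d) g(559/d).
(φ * σ)(559) = 2236

Divisors of 559: [1, 13, 43, 559]. For each d | 559:
  d = 1: φ(1) · σ(559/1) = 1 · 616 = 616
  d = 13: φ(13) · σ(559/13) = 12 · 44 = 528
  d = 43: φ(43) · σ(559/43) = 42 · 14 = 588
  d = 559: φ(559) · σ(559/559) = 504 · 1 = 504
Summing: (φ * σ)(559) = 616 + 528 + 588 + 504 = 2236.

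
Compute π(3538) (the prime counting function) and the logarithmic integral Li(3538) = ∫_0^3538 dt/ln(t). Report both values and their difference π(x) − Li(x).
π(3538) = 494;  Li(3538) ≈ 509.25;  π(x) − Li(x) ≈ -15.25.

Direct count of primes ≤ 3538 gives π(3538) = 494. Numerical evaluation of the logarithmic integral gives Li(3538) ≈ 509.25. The difference π(x) − Li(x) ≈ -15.25 is typically negative for small/moderate x (Li(x) overestimates), though Littlewood's theorem shows this sign changes infinitely often.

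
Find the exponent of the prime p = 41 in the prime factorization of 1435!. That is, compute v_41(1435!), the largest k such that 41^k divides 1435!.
v_41(1435!) = 35

Legendre's formula: v_p(n!) = Σ_{k ≥ 1} ⌊n / p^k⌋. For p = 41, n = 1435, the terms are:
  ⌊1435/41^1⌋ = ⌊1435/41⌋ = 35
(the next term ⌊1435/41^2⌋ = 0, terminating the sum). Summing: v_41(1435!) = 35 = 35.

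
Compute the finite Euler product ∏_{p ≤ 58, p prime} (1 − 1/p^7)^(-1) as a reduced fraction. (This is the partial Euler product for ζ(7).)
∏ = 72859781352345946164271325208512748367496302513429047898775811498046799405380225394802980517015901501332936608125/72256491859259542003929080814473893559535113224475133477501839873036689289530416476883582246279412849505472872448

The primes p ≤ 58 are [2, 3, 5, 7, 11, 13, 17, 19, 23, 29, 31, 37, 41, 43, 47, 53]. For each prime, (1 − 1/p^7)^(-1) = p^7 / (p^7 − 1). The product is (1 − 1/2^7)^(-1), (1 − 1/3^7)^(-1), (1 − 1/5^7)^(-1), (1 − 1/7^7)^(-1), (1 − 1/11^7)^(-1), (1 − 1/13^7)^(-1), (1 − 1/17^7)^(-1), (1 − 1/19^7)^(-1), (1 − 1/23^7)^(-1), (1 − 1/29^7)^(-1), (1 − 1/31^7)^(-1), (1 − 1/37^7)^(-1), (1 − 1/41^7)^(-1), (1 − 1/43^7)^(-1), (1 − 1/47^7)^(-1), (1 − 1/53^7)^(-1) = ∏ p^7 / (p^7 − 1) = 72859781352345946164271325208512748367496302513429047898775811498046799405380225394802980517015901501332936608125/72256491859259542003929080814473893559535113224475133477501839873036689289530416476883582246279412849505472872448.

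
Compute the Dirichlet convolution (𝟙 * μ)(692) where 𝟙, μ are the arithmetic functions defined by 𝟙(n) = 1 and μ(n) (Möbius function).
(𝟙 * μ)(692) = 0

Divisors of 692: [1, 2, 4, 173, 346, 692]. For each d | 692:
  d = 1: 𝟙(1) · μ(692/1) = 1 · 0 = 0
  d = 2: 𝟙(2) · μ(692/2) = 1 · 1 = 1
  d = 4: 𝟙(4) · μ(692/4) = 1 · -1 = -1
  d = 173: 𝟙(173) · μ(692/173) = 1 · 0 = 0
  d = 346: 𝟙(346) · μ(692/346) = 1 · -1 = -1
  d = 692: 𝟙(692) · μ(692/692) = 1 · 1 = 1
Summing: (𝟙 * μ)(692) = 0 + 1 + -1 + 0 + -1 + 1 = 0.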